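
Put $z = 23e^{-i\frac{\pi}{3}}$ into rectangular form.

a = r cos θ = 23 * 1/2 = 23/2
b = r sin θ = 23 * -sqrt(3)/2 = -23*sqrt(3)/2
z = 23/2 - (23*sqrt(3)/2)i


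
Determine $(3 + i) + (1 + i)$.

(3 + 1) + (1 + 1)i = 4 + 2i


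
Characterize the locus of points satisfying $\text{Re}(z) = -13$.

Re(z) = x where z = x + yi; the equation x = -13 is satisfied by all points with that x-coordinate
Locus: Vertical line x = -13


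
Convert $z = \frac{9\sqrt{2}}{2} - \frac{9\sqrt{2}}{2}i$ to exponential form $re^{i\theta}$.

r = |z| = sqrt((9*sqrt(2)/2)^2 + (-9*sqrt(2)/2)^2) = sqrt(81/2 + 81/2) = sqrt(81) = 9
θ = arctan(b/a) = arctan(-6.364/6.364) (quadrant-adjusted) = -45° = -π/4
z = 9e^(-i*π/4)


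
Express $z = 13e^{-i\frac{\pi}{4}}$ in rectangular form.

a = r cos θ = 13 * sqrt(2)/2 = 13*sqrt(2)/2
b = r sin θ = 13 * -sqrt(2)/2 = -13*sqrt(2)/2
z = 13*sqrt(2)/2 - (13*sqrt(2)/2)i


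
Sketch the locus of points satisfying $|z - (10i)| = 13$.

|z - z0| = r describes a circle centered at z0 with radius r
Here z0 = 10i and r = 13
Locus: Circle centered at (0, 10) with radius 13


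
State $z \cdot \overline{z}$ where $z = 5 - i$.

z * conjugate(z) = |z|^2 = a^2 + b^2
= 5^2 + (-1)^2 = 26


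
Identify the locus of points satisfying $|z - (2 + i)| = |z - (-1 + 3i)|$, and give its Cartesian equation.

|z - z1| = |z - z2| means z is equidistant from z1 and z2,
i.e. the perpendicular bisector of the segment from (2, 1) to (-1, 3) (midpoint (1/2, 2)).
With z = x + yi, square both sides:
(x - 2)^2 + (y - 1)^2 = (x - (-1))^2 + (y - 3)^2
The x^2 and y^2 terms cancel: -6x + 4y = 10 - 5 = 5
Simplify: 6x - 4y = -5
Locus: Perpendicular bisector of the segment from (2, 1) to (-1, 3): the line 6x - 4y = -5


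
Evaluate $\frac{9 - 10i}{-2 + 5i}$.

Multiply numerator and denominator by conjugate (-2 - 5i):
= (9 - 10i)(-2 - 5i) / ((-2)^2 + 5^2)
= (-68 - 25i) / 29
= -68/29 - (25/29)i


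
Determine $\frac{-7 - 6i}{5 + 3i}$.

Multiply numerator and denominator by conjugate (5 - 3i):
= (-7 - 6i)(5 - 3i) / (5^2 + 3^2)
= (-53 - 9i) / 34
= -53/34 - (9/34)i


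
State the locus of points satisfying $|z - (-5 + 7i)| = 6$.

|z - z0| = r describes a circle centered at z0 with radius r
Here z0 = -5 + 7i and r = 6
Locus: Circle centered at (-5, 7) with radius 6


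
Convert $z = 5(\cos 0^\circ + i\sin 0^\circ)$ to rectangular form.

a = r cos θ = 5 * 1 = 5
b = r sin θ = 5 * 0 = 0
z = 5


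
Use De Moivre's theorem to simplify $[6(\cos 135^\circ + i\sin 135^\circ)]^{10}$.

By De Moivre: z^n = r^n(cos(nθ) + i sin(nθ))
= 6^10(cos(10*135°) + i sin(10*135°))
= 60466176(cos 270° + i sin 270°)
= -60466176i


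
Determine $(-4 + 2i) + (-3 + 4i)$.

(-4 + (-3)) + (2 + 4)i = -7 + 6i


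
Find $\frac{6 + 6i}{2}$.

Divisor is real, so divide each part by 2:
= 3 + 3i


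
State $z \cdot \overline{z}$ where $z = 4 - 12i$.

z * conjugate(z) = |z|^2 = a^2 + b^2
= 4^2 + (-12)^2 = 160


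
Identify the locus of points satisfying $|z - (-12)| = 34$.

|z - z0| = r describes a circle centered at z0 with radius r
Here z0 = -12 and r = 34
Locus: Circle centered at (-12, 0) with radius 34


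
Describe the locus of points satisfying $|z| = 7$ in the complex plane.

|z| = 7 means sqrt(x^2 + y^2) = 7
This is a circle of radius 7 centered at the origin


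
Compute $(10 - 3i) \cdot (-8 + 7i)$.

(a1*a2 - b1*b2) + (a1*b2 + b1*a2)i
= (-80 - (-21)) + (70 + 24)i
= -59 + 94i


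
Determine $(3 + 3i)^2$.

(a + bi)^2 = a^2 - b^2 + 2abi
= 3^2 - 3^2 + 2*3*3i
= 18i


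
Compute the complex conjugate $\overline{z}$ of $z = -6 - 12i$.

If z = a + bi, then conjugate(z) = a - bi
conjugate(-6 - 12i) = -6 + 12i


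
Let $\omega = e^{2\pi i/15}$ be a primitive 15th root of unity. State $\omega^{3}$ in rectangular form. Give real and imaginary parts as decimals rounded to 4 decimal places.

ω^3 = e^(2πi·3/15) = e^(i·2π/5)
= cos(2π/5) + i sin(2π/5)
= 0.3090 + 0.9511i


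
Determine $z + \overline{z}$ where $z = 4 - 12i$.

z + conjugate(z) = (a + bi) + (a - bi) = 2a
= 2 * 4 = 8


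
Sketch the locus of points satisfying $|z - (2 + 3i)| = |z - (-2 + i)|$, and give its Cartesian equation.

|z - z1| = |z - z2| means z is equidistant from z1 and z2,
i.e. the perpendicular bisector of the segment from (2, 3) to (-2, 1) (midpoint (0, 2)).
With z = x + yi, square both sides:
(x - 2)^2 + (y - 3)^2 = (x - (-2))^2 + (y - 1)^2
The x^2 and y^2 terms cancel: -8x + (-4)y = 5 - 13 = -8
Simplify: 2x + y = 2
Locus: Perpendicular bisector of the segment from (2, 3) to (-2, 1): the line 2x + y = 2


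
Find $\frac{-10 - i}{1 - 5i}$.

Multiply numerator and denominator by conjugate (1 + 5i):
= (-10 - i)(1 + 5i) / (1^2 + (-5)^2)
= (-5 - 51i) / 26
= -5/26 - (51/26)i


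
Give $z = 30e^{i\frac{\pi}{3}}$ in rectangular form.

a = r cos θ = 30 * 1/2 = 15
b = r sin θ = 30 * sqrt(3)/2 = 15*sqrt(3)
z = 15 + 15*sqrt(3)i


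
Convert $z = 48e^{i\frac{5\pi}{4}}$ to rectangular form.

a = r cos θ = 48 * -sqrt(2)/2 = -24*sqrt(2)
b = r sin θ = 48 * -sqrt(2)/2 = -24*sqrt(2)
z = -24*sqrt(2) - 24*sqrt(2)i


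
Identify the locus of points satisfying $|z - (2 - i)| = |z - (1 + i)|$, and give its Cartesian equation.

|z - z1| = |z - z2| means z is equidistant from z1 and z2,
i.e. the perpendicular bisector of the segment from (2, -1) to (1, 1) (midpoint (3/2, 0)).
With z = x + yi, square both sides:
(x - 2)^2 + (y - (-1))^2 = (x - 1)^2 + (y - 1)^2
The x^2 and y^2 terms cancel: -2x + 4y = 2 - 5 = -3
Simplify: 2x - 4y = 3
Locus: Perpendicular bisector of the segment from (2, -1) to (1, 1): the line 2x - 4y = 3


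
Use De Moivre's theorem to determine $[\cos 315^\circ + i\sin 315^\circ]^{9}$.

By De Moivre: z^n = r^n(cos(nθ) + i sin(nθ))
= 1^9(cos(9*315°) + i sin(9*315°))
= 1(cos 315° + i sin 315°)
= sqrt(2)/2 - (sqrt(2)/2)i


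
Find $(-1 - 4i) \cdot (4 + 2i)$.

(a1*a2 - b1*b2) + (a1*b2 + b1*a2)i
= (-4 - (-8)) + (-2 + (-16))i
= 4 - 18i


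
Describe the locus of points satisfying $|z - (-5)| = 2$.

|z - z0| = r describes a circle centered at z0 with radius r
Here z0 = -5 and r = 2
Locus: Circle centered at (-5, 0) with radius 2


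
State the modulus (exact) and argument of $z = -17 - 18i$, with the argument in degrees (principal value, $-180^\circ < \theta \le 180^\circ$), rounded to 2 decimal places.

|z| = sqrt((-17)^2 + (-18)^2) = sqrt(613)
arg(z) = arctan(b/a) = arctan(-18/-17) (quadrant-adjusted) = -133.36°


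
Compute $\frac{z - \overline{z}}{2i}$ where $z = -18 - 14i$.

z - conjugate(z) = 2bi
(z - conjugate(z))/(2i) = 2bi/(2i) = b = -14


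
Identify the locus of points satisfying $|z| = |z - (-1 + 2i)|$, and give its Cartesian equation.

|z - z1| = |z - z2| means z is equidistant from z1 and z2,
i.e. the perpendicular bisector of the segment from (0, 0) to (-1, 2) (midpoint (-1/2, 1)).
With z = x + yi, square both sides:
(x - 0)^2 + (y - 0)^2 = (x - (-1))^2 + (y - 2)^2
The x^2 and y^2 terms cancel: -2x + 4y = 5 - 0 = 5
Simplify: 2x - 4y = -5
Locus: Perpendicular bisector of the segment from (0, 0) to (-1, 2): the line 2x - 4y = -5


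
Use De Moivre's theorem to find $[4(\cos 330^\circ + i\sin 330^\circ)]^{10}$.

By De Moivre: z^n = r^n(cos(nθ) + i sin(nθ))
= 4^10(cos(10*330°) + i sin(10*330°))
= 1048576(cos 60° + i sin 60°)
= 524288 + 524288*sqrt(3)i


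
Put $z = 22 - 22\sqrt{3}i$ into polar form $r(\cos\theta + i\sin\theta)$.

r = |z| = sqrt(a^2 + b^2) = sqrt((22)^2 + (-22*sqrt(3))^2) = sqrt(484 + 1452) = sqrt(1936) = 44
θ = arctan(b/a) = arctan(-38.1051/22) (quadrant-adjusted) = 300°
z = 44(cos 300° + i sin 300°)


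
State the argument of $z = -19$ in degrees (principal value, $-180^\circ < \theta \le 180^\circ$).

b = 0 and a < 0, so z lies on the negative real axis: θ = 180°


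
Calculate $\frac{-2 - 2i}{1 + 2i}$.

Multiply numerator and denominator by conjugate (1 - 2i):
= (-2 - 2i)(1 - 2i) / (1^2 + 2^2)
= (-6 + 2i) / 5
= -6/5 + (2/5)i


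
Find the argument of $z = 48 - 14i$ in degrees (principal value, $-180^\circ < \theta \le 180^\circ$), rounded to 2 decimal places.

θ = arctan(b/a) = arctan(-14/48) (quadrant-adjusted) = -16.26°


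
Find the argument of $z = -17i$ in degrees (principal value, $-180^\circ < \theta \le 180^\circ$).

a = 0 and b < 0, so z lies on the negative imaginary axis: θ = -90°


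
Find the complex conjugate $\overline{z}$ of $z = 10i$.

If z = a + bi, then conjugate(z) = a - bi
conjugate(10i) = -10i


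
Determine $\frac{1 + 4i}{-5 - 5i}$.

Multiply numerator and denominator by conjugate (-5 + 5i):
= (1 + 4i)(-5 + 5i) / ((-5)^2 + (-5)^2)
= (-25 - 15i) / 50
Divide through by 5: (-5 - 3i) / 10
= -1/2 - (3/10)i


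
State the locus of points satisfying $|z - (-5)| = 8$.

|z - z0| = r describes a circle centered at z0 with radius r
Here z0 = -5 and r = 8
Locus: Circle centered at (-5, 0) with radius 8


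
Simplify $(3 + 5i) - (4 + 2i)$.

(3 - 4) + (5 - 2)i = -1 + 3i


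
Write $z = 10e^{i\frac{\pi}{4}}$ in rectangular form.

a = r cos θ = 10 * sqrt(2)/2 = 5*sqrt(2)
b = r sin θ = 10 * sqrt(2)/2 = 5*sqrt(2)
z = 5*sqrt(2) + 5*sqrt(2)i


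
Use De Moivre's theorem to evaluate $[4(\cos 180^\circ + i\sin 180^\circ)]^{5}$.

By De Moivre: z^n = r^n(cos(nθ) + i sin(nθ))
= 4^5(cos(5*180°) + i sin(5*180°))
= 1024(cos 180° + i sin 180°)
= -1024


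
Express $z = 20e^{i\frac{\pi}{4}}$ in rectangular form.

a = r cos θ = 20 * sqrt(2)/2 = 10*sqrt(2)
b = r sin θ = 20 * sqrt(2)/2 = 10*sqrt(2)
z = 10*sqrt(2) + 10*sqrt(2)i


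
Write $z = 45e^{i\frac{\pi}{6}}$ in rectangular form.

a = r cos θ = 45 * sqrt(3)/2 = 45*sqrt(3)/2
b = r sin θ = 45 * 1/2 = 45/2
z = 45*sqrt(3)/2 + (45/2)i


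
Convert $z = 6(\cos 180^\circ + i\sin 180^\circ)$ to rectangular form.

a = r cos θ = 6 * -1 = -6
b = r sin θ = 6 * 0 = 0
z = -6


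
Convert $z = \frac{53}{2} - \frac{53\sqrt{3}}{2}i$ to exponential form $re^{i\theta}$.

r = |z| = sqrt((53/2)^2 + (-53*sqrt(3)/2)^2) = sqrt(2809/4 + 8427/4) = sqrt(2809) = 53
θ = arctan(b/a) = arctan(-45.8993/26.5) (quadrant-adjusted) = -60° = -π/3
z = 53e^(-i*π/3)


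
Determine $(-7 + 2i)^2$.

(a + bi)^2 = a^2 - b^2 + 2abi
= (-7)^2 - 2^2 + 2*(-7)*2i
= 45 - 28i


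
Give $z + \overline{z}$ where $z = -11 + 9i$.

z + conjugate(z) = (a + bi) + (a - bi) = 2a
= 2 * (-11) = -22


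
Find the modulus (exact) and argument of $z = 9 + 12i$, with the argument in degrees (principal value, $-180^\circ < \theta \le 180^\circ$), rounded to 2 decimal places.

|z| = sqrt(9^2 + 12^2) = 15
arg(z) = arctan(b/a) = arctan(12/9) (quadrant-adjusted) = 53.13°


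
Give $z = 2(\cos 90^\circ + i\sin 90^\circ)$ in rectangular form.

a = r cos θ = 2 * 0 = 0
b = r sin θ = 2 * 1 = 2
z = 2i


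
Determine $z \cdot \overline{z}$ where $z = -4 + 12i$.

z * conjugate(z) = |z|^2 = a^2 + b^2
= (-4)^2 + 12^2 = 160


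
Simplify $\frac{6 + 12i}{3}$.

Divisor is real, so divide each part by 3:
= 2 + 4i


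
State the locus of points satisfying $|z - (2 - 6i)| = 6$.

|z - z0| = r describes a circle centered at z0 with radius r
Here z0 = 2 - 6i and r = 6
Locus: Circle centered at (2, -6) with radius 6


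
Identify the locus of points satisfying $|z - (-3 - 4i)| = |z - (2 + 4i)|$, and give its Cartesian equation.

|z - z1| = |z - z2| means z is equidistant from z1 and z2,
i.e. the perpendicular bisector of the segment from (-3, -4) to (2, 4) (midpoint (-1/2, 0)).
With z = x + yi, square both sides:
(x - (-3))^2 + (y - (-4))^2 = (x - 2)^2 + (y - 4)^2
The x^2 and y^2 terms cancel: 10x + 16y = 20 - 25 = -5
Simplify: 10x + 16y = -5
Locus: Perpendicular bisector of the segment from (-3, -4) to (2, 4): the line 10x + 16y = -5


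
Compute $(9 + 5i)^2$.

(a + bi)^2 = a^2 - b^2 + 2abi
= 9^2 - 5^2 + 2*9*5i
= 56 + 90i


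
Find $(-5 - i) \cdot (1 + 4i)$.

(a1*a2 - b1*b2) + (a1*b2 + b1*a2)i
= (-5 - (-4)) + (-20 + (-1))i
= -1 - 21i


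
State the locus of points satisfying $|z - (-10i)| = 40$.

|z - z0| = r describes a circle centered at z0 with radius r
Here z0 = -10i and r = 40
Locus: Circle centered at (0, -10) with radius 40


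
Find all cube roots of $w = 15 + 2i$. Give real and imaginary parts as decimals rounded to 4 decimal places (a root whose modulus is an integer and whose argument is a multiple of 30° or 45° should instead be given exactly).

|w| = sqrt(229) ≈ 15.132746, arg(w) ≈ 7.594643°
Root modulus = sqrt(229)^(1/3) ≈ 2.473466
Root arguments: θ_k = (arg(w) + 360°k)/3 for k = 0, 1, ..., 2
Compute each root as (root modulus)(cos θ_k + i sin θ_k) using full-precision intermediates, then round to 4 decimal places.
Roots: 2.4711 + 0.1093i, -1.3301 + 2.0854i, -1.1409 - 2.1946i


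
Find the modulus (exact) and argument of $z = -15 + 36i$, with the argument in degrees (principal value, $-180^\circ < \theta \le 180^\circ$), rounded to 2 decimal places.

|z| = sqrt((-15)^2 + 36^2) = 39
arg(z) = arctan(b/a) = arctan(36/-15) (quadrant-adjusted) = 112.62°


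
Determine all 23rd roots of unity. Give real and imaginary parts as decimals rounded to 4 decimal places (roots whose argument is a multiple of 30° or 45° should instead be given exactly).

ω_k = e^(2πik/23) = cos(2πk/23) + i sin(2πk/23) for k = 0, 1, ..., 22
Roots: 1, 0.9629 + 0.2698i, 0.8544 + 0.5196i, 0.6826 + 0.7308i, 0.4601 + 0.8879i, 0.2035 + 0.9791i, -0.0682 + 0.9977i, -0.3349 + 0.9423i, -0.5767 + 0.8170i, -0.7757 + 0.6311i, -0.9172 + 0.3984i, -0.9907 + 0.1362i, -0.9907 - 0.1362i, -0.9172 - 0.3984i, -0.7757 - 0.6311i, -0.5767 - 0.8170i, -0.3349 - 0.9423i, -0.0682 - 0.9977i, 0.2035 - 0.9791i, 0.4601 - 0.8879i, 0.6826 - 0.7308i, 0.8544 - 0.5196i, 0.9629 - 0.2698i


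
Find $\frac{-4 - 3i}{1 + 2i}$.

Multiply numerator and denominator by conjugate (1 - 2i):
= (-4 - 3i)(1 - 2i) / (1^2 + 2^2)
= (-10 + 5i) / 5
= -2 + i


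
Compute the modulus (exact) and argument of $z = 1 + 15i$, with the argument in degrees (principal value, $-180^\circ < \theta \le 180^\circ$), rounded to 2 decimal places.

|z| = sqrt(1^2 + 15^2) = sqrt(226)
arg(z) = arctan(b/a) = arctan(15/1) (quadrant-adjusted) = 86.19°


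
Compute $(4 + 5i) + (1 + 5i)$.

(4 + 1) + (5 + 5)i = 5 + 10i


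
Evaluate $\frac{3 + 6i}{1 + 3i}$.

Multiply numerator and denominator by conjugate (1 - 3i):
= (3 + 6i)(1 - 3i) / (1^2 + 3^2)
= (21 - 3i) / 10
= 21/10 - (3/10)i


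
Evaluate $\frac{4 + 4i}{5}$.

Divisor is real, so divide each part by 5:
= 4/5 + (4/5)i


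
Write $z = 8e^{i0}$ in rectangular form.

a = r cos θ = 8 * 1 = 8
b = r sin θ = 8 * 0 = 0
z = 8


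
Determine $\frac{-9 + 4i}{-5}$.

Divisor is real, so divide each part by -5:
= 9/5 - (4/5)i


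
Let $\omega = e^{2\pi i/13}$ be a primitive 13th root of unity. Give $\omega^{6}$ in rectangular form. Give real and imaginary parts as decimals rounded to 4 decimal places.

ω^6 = e^(2πi·6/13) = e^(i·12π/13)
= cos(12π/13) + i sin(12π/13)
= -0.9709 + 0.2393i


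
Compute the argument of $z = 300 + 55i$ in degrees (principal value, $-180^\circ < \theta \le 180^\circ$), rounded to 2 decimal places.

θ = arctan(b/a) = arctan(55/300) (quadrant-adjusted) = 10.39°


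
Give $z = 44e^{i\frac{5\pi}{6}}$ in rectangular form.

a = r cos θ = 44 * -sqrt(3)/2 = -22*sqrt(3)
b = r sin θ = 44 * 1/2 = 22
z = -22*sqrt(3) + 22i


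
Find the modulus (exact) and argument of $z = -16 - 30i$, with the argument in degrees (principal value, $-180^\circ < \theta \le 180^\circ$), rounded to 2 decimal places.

|z| = sqrt((-16)^2 + (-30)^2) = 34
arg(z) = arctan(b/a) = arctan(-30/-16) (quadrant-adjusted) = -118.07°


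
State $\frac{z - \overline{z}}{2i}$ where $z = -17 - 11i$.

z - conjugate(z) = 2bi
(z - conjugate(z))/(2i) = 2bi/(2i) = b = -11


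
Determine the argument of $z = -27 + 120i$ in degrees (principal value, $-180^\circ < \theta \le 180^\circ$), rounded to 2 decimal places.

θ = arctan(b/a) = arctan(120/-27) (quadrant-adjusted) = 102.68°


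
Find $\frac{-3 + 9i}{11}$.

Divisor is real, so divide each part by 11:
= -3/11 + (9/11)i


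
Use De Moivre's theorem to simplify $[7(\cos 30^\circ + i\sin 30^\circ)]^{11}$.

By De Moivre: z^n = r^n(cos(nθ) + i sin(nθ))
= 7^11(cos(11*30°) + i sin(11*30°))
= 1977326743(cos 330° + i sin 330°)
= 1977326743*sqrt(3)/2 - (1977326743/2)i


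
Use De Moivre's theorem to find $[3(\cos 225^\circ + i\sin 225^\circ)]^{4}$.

By De Moivre: z^n = r^n(cos(nθ) + i sin(nθ))
= 3^4(cos(4*225°) + i sin(4*225°))
= 81(cos 180° + i sin 180°)
= -81


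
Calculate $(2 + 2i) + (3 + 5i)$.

(2 + 3) + (2 + 5)i = 5 + 7i


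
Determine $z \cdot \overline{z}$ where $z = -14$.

z * conjugate(z) = |z|^2 = a^2 + b^2
= (-14)^2 + 0^2 = 196


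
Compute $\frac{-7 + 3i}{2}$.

Divisor is real, so divide each part by 2:
= -7/2 + (3/2)i


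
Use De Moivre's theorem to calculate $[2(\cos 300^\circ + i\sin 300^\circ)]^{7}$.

By De Moivre: z^n = r^n(cos(nθ) + i sin(nθ))
= 2^7(cos(7*300°) + i sin(7*300°))
= 128(cos 300° + i sin 300°)
= 64 - 64*sqrt(3)i


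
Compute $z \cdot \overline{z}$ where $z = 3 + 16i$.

z * conjugate(z) = |z|^2 = a^2 + b^2
= 3^2 + 16^2 = 265


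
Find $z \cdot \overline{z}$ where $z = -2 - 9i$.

z * conjugate(z) = |z|^2 = a^2 + b^2
= (-2)^2 + (-9)^2 = 85


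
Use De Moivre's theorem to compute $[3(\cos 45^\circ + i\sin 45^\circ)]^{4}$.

By De Moivre: z^n = r^n(cos(nθ) + i sin(nθ))
= 3^4(cos(4*45°) + i sin(4*45°))
= 81(cos 180° + i sin 180°)
= -81


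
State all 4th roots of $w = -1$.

|w| = 1, arg(w) = 180°
Root modulus = 1^(1/4) = 1
Root arguments: θ_k = (180° + 360°k)/4 for k = 0, 1, ..., 3
Roots: sqrt(2)/2 + (sqrt(2)/2)i, -sqrt(2)/2 + (sqrt(2)/2)i, -sqrt(2)/2 - (sqrt(2)/2)i, sqrt(2)/2 - (sqrt(2)/2)i


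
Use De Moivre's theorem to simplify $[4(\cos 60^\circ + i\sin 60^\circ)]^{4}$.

By De Moivre: z^n = r^n(cos(nθ) + i sin(nθ))
= 4^4(cos(4*60°) + i sin(4*60°))
= 256(cos 240° + i sin 240°)
= -128 - 128*sqrt(3)i


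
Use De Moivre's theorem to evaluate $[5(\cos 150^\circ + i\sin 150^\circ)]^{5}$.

By De Moivre: z^n = r^n(cos(nθ) + i sin(nθ))
= 5^5(cos(5*150°) + i sin(5*150°))
= 3125(cos 30° + i sin 30°)
= 3125*sqrt(3)/2 + (3125/2)i


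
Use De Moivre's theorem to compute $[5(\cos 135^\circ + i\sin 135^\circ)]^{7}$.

By De Moivre: z^n = r^n(cos(nθ) + i sin(nθ))
= 5^7(cos(7*135°) + i sin(7*135°))
= 78125(cos 225° + i sin 225°)
= -78125*sqrt(2)/2 - (78125*sqrt(2)/2)i


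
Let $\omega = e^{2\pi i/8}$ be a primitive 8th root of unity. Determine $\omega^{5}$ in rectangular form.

ω^5 = e^(2πi·5/8) = e^(i·5π/4)
= cos(5π/4) + i sin(5π/4)
= -sqrt(2)/2 - (sqrt(2)/2)i


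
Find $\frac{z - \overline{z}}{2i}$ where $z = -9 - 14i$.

z - conjugate(z) = 2bi
(z - conjugate(z))/(2i) = 2bi/(2i) = b = -14


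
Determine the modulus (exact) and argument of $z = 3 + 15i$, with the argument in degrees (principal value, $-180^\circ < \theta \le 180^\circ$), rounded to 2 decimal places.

|z| = sqrt(3^2 + 15^2) = sqrt(234)
arg(z) = arctan(b/a) = arctan(15/3) (quadrant-adjusted) = 78.69°


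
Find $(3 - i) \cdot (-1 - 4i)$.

(a1*a2 - b1*b2) + (a1*b2 + b1*a2)i
= (-3 - 4) + (-12 + 1)i
= -7 - 11i


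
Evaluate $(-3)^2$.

(a + bi)^2 = a^2 - b^2 + 2abi
= (-3)^2 - 0^2 + 2*(-3)*0i
= 9


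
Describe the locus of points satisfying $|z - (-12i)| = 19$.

|z - z0| = r describes a circle centered at z0 with radius r
Here z0 = -12i and r = 19
Locus: Circle centered at (0, -12) with radius 19


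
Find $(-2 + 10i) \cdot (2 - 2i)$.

(a1*a2 - b1*b2) + (a1*b2 + b1*a2)i
= (-4 - (-20)) + (4 + 20)i
= 16 + 24i


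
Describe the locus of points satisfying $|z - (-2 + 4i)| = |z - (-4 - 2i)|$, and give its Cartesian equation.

|z - z1| = |z - z2| means z is equidistant from z1 and z2,
i.e. the perpendicular bisector of the segment from (-2, 4) to (-4, -2) (midpoint (-3, 1)).
With z = x + yi, square both sides:
(x - (-2))^2 + (y - 4)^2 = (x - (-4))^2 + (y - (-2))^2
The x^2 and y^2 terms cancel: -4x + (-12)y = 20 - 20 = 0
Simplify: x + 3y = 0
Locus: Perpendicular bisector of the segment from (-2, 4) to (-4, -2): the line x + 3y = 0


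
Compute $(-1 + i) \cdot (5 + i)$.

(a1*a2 - b1*b2) + (a1*b2 + b1*a2)i
= (-5 - 1) + (-1 + 5)i
= -6 + 4i


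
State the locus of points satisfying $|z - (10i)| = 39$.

|z - z0| = r describes a circle centered at z0 with radius r
Here z0 = 10i and r = 39
Locus: Circle centered at (0, 10) with radius 39


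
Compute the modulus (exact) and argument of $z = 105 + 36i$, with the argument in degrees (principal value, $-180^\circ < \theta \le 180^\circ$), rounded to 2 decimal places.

|z| = sqrt(105^2 + 36^2) = 111
arg(z) = arctan(b/a) = arctan(36/105) (quadrant-adjusted) = 18.92°


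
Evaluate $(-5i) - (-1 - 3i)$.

(0 - (-1)) + (-5 - (-3))i = 1 - 2i


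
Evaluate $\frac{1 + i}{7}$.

Divisor is real, so divide each part by 7:
= 1/7 + (1/7)i


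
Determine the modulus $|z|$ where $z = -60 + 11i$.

|z| = sqrt(a^2 + b^2) = sqrt((-60)^2 + 11^2) = sqrt(3721) = 61


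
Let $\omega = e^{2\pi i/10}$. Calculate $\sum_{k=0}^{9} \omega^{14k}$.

Let ζ = ω^14 = e^(2πi·14/10). Since 10 ∤ 14, ζ ≠ 1.
Sum = Σ_{k=0}^{9} ζ^k = (ζ^10 - 1)/(ζ - 1) = (ω^{14·10} - 1)/(ζ - 1) = (1 - 1)/(ζ - 1) = 0


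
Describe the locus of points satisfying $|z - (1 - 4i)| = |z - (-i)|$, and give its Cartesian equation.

|z - z1| = |z - z2| means z is equidistant from z1 and z2,
i.e. the perpendicular bisector of the segment from (1, -4) to (0, -1) (midpoint (1/2, -5/2)).
With z = x + yi, square both sides:
(x - 1)^2 + (y - (-4))^2 = (x - 0)^2 + (y - (-1))^2
The x^2 and y^2 terms cancel: -2x + 6y = 1 - 17 = -16
Simplify: x - 3y = 8
Locus: Perpendicular bisector of the segment from (1, -4) to (0, -1): the line x - 3y = 8


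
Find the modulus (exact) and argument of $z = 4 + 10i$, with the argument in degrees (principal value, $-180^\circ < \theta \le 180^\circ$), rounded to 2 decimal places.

|z| = sqrt(4^2 + 10^2) = sqrt(116)
arg(z) = arctan(b/a) = arctan(10/4) (quadrant-adjusted) = 68.20°


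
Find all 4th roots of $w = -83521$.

|w| = 83521, arg(w) = 180°
Root modulus = 83521^(1/4) = 17
Root arguments: θ_k = (180° + 360°k)/4 for k = 0, 1, ..., 3
Roots: 17*sqrt(2)/2 + (17*sqrt(2)/2)i, -17*sqrt(2)/2 + (17*sqrt(2)/2)i, -17*sqrt(2)/2 - (17*sqrt(2)/2)i, 17*sqrt(2)/2 - (17*sqrt(2)/2)i


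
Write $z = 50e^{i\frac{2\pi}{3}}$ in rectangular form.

a = r cos θ = 50 * -1/2 = -25
b = r sin θ = 50 * sqrt(3)/2 = 25*sqrt(3)
z = -25 + 25*sqrt(3)i


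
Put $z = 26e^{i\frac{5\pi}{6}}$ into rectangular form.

a = r cos θ = 26 * -sqrt(3)/2 = -13*sqrt(3)
b = r sin θ = 26 * 1/2 = 13
z = -13*sqrt(3) + 13i


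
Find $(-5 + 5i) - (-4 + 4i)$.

(-5 - (-4)) + (5 - 4)i = -1 + i


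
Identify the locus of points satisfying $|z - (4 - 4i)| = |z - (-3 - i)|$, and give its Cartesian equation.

|z - z1| = |z - z2| means z is equidistant from z1 and z2,
i.e. the perpendicular bisector of the segment from (4, -4) to (-3, -1) (midpoint (1/2, -5/2)).
With z = x + yi, square both sides:
(x - 4)^2 + (y - (-4))^2 = (x - (-3))^2 + (y - (-1))^2
The x^2 and y^2 terms cancel: -14x + 6y = 10 - 32 = -22
Simplify: 7x - 3y = 11
Locus: Perpendicular bisector of the segment from (4, -4) to (-3, -1): the line 7x - 3y = 11


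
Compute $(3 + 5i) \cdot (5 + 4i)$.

(a1*a2 - b1*b2) + (a1*b2 + b1*a2)i
= (15 - 20) + (12 + 25)i
= -5 + 37i


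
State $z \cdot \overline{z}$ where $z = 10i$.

z * conjugate(z) = |z|^2 = a^2 + b^2
= 0^2 + 10^2 = 100


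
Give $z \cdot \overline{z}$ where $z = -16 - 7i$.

z * conjugate(z) = |z|^2 = a^2 + b^2
= (-16)^2 + (-7)^2 = 305


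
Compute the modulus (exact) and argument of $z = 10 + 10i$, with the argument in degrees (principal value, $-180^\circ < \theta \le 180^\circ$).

|z| = sqrt(10^2 + 10^2) = sqrt(200)
arg(z) = arctan(b/a) = arctan(10/10) (quadrant-adjusted) = 45°


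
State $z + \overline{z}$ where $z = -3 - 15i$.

z + conjugate(z) = (a + bi) + (a - bi) = 2a
= 2 * (-3) = -6


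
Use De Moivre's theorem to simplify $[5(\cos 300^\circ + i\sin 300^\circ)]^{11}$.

By De Moivre: z^n = r^n(cos(nθ) + i sin(nθ))
= 5^11(cos(11*300°) + i sin(11*300°))
= 48828125(cos 60° + i sin 60°)
= 48828125/2 + (48828125*sqrt(3)/2)i


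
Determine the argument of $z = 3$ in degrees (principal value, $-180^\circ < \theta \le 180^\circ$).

b = 0 and a > 0, so z lies on the positive real axis: θ = 0°


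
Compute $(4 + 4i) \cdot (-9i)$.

(a1*a2 - b1*b2) + (a1*b2 + b1*a2)i
= (0 - (-36)) + (-36 + 0)i
= 36 - 36i


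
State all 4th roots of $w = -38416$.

|w| = 38416, arg(w) = 180°
Root modulus = 38416^(1/4) = 14
Root arguments: θ_k = (180° + 360°k)/4 for k = 0, 1, ..., 3
Roots: 7*sqrt(2) + 7*sqrt(2)i, -7*sqrt(2) + 7*sqrt(2)i, -7*sqrt(2) - 7*sqrt(2)i, 7*sqrt(2) - 7*sqrt(2)i


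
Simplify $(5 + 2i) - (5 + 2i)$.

(5 - 5) + (2 - 2)i = 0


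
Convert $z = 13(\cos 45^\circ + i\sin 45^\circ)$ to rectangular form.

a = r cos θ = 13 * sqrt(2)/2 = 13*sqrt(2)/2
b = r sin θ = 13 * sqrt(2)/2 = 13*sqrt(2)/2
z = 13*sqrt(2)/2 + (13*sqrt(2)/2)i


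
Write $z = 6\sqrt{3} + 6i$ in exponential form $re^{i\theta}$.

r = |z| = sqrt((6*sqrt(3))^2 + (6)^2) = sqrt(108 + 36) = sqrt(144) = 12
θ = arctan(b/a) = arctan(6/10.3923) (quadrant-adjusted) = 30° = π/6
z = 12e^(i*π/6)


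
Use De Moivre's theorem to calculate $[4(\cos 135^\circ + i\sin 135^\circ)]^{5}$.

By De Moivre: z^n = r^n(cos(nθ) + i sin(nθ))
= 4^5(cos(5*135°) + i sin(5*135°))
= 1024(cos 315° + i sin 315°)
= 512*sqrt(2) - 512*sqrt(2)i


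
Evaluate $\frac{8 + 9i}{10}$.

Divisor is real, so divide each part by 10:
= 4/5 + (9/10)i


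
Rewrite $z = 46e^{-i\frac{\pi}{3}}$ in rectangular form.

a = r cos θ = 46 * 1/2 = 23
b = r sin θ = 46 * -sqrt(3)/2 = -23*sqrt(3)
z = 23 - 23*sqrt(3)i


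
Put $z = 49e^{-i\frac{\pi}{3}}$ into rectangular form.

a = r cos θ = 49 * 1/2 = 49/2
b = r sin θ = 49 * -sqrt(3)/2 = -49*sqrt(3)/2
z = 49/2 - (49*sqrt(3)/2)i


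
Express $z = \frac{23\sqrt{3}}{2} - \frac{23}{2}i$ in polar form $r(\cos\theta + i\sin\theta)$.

r = |z| = sqrt(a^2 + b^2) = sqrt((23*sqrt(3)/2)^2 + (-23/2)^2) = sqrt(1587/4 + 529/4) = sqrt(529) = 23
θ = arctan(b/a) = arctan(-11.5/19.9186) (quadrant-adjusted) = 330°
z = 23(cos 330° + i sin 330°)


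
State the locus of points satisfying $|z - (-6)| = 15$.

|z - z0| = r describes a circle centered at z0 with radius r
Here z0 = -6 and r = 15
Locus: Circle centered at (-6, 0) with radius 15


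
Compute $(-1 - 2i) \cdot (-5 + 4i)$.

(a1*a2 - b1*b2) + (a1*b2 + b1*a2)i
= (5 - (-8)) + (-4 + 10)i
= 13 + 6i


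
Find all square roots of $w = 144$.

|w| = 144, arg(w) = 0°
Root modulus = 144^(1/2) = 12
Root arguments: θ_k = (0° + 360°k)/2 for k = 0, 1, ..., 1
Roots: 12, -12


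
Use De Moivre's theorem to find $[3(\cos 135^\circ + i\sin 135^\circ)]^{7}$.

By De Moivre: z^n = r^n(cos(nθ) + i sin(nθ))
= 3^7(cos(7*135°) + i sin(7*135°))
= 2187(cos 225° + i sin 225°)
= -2187*sqrt(2)/2 - (2187*sqrt(2)/2)i


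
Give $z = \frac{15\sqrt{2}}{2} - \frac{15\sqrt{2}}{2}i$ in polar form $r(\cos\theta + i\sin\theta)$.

r = |z| = sqrt(a^2 + b^2) = sqrt((15*sqrt(2)/2)^2 + (-15*sqrt(2)/2)^2) = sqrt(225/2 + 225/2) = sqrt(225) = 15
θ = arctan(b/a) = arctan(-10.6066/10.6066) (quadrant-adjusted) = 315°
z = 15(cos 315° + i sin 315°)


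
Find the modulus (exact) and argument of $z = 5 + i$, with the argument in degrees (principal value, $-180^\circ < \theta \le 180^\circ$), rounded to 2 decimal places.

|z| = sqrt(5^2 + 1^2) = sqrt(26)
arg(z) = arctan(b/a) = arctan(1/5) (quadrant-adjusted) = 11.31°


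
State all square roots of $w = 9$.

|w| = 9, arg(w) = 0°
Root modulus = 9^(1/2) = 3
Root arguments: θ_k = (0° + 360°k)/2 for k = 0, 1, ..., 1
Roots: 3, -3


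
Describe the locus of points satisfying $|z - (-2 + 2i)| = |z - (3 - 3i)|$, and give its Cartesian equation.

|z - z1| = |z - z2| means z is equidistant from z1 and z2,
i.e. the perpendicular bisector of the segment from (-2, 2) to (3, -3) (midpoint (1/2, -1/2)).
With z = x + yi, square both sides:
(x - (-2))^2 + (y - 2)^2 = (x - 3)^2 + (y - (-3))^2
The x^2 and y^2 terms cancel: 10x + (-10)y = 18 - 8 = 10
Simplify: x - y = 1
Locus: Perpendicular bisector of the segment from (-2, 2) to (3, -3): the line x - y = 1


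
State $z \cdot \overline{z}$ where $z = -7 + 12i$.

z * conjugate(z) = |z|^2 = a^2 + b^2
= (-7)^2 + 12^2 = 193


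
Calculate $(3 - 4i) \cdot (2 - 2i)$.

(a1*a2 - b1*b2) + (a1*b2 + b1*a2)i
= (6 - 8) + (-6 + (-8))i
= -2 - 14i


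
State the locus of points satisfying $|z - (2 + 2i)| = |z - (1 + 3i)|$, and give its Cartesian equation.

|z - z1| = |z - z2| means z is equidistant from z1 and z2,
i.e. the perpendicular bisector of the segment from (2, 2) to (1, 3) (midpoint (3/2, 5/2)).
With z = x + yi, square both sides:
(x - 2)^2 + (y - 2)^2 = (x - 1)^2 + (y - 3)^2
The x^2 and y^2 terms cancel: -2x + 2y = 10 - 8 = 2
Simplify: x - y = -1
Locus: Perpendicular bisector of the segment from (2, 2) to (1, 3): the line x - y = -1


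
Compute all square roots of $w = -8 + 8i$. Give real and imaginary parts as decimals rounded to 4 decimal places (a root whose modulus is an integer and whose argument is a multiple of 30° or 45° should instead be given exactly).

|w| = sqrt(128) ≈ 11.313708, arg(w) = 135°
Root modulus = sqrt(128)^(1/2) ≈ 3.363586
Root arguments: θ_k = (135° + 360°k)/2 for k = 0, 1, ..., 1
Compute each root as (root modulus)(cos θ_k + i sin θ_k) using full-precision intermediates, then round to 4 decimal places.
Roots: 1.2872 + 3.1075i, -1.2872 - 3.1075i


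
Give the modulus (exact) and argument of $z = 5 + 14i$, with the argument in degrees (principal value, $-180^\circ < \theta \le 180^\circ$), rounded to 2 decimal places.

|z| = sqrt(5^2 + 14^2) = sqrt(221)
arg(z) = arctan(b/a) = arctan(14/5) (quadrant-adjusted) = 70.35°


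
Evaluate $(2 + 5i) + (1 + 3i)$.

(2 + 1) + (5 + 3)i = 3 + 8i


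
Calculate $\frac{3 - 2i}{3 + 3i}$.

Multiply numerator and denominator by conjugate (3 - 3i):
= (3 - 2i)(3 - 3i) / (3^2 + 3^2)
= (3 - 15i) / 18
Divide through by 3: (1 - 5i) / 6
= 1/6 - (5/6)i


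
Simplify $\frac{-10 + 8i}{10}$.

Divisor is real, so divide each part by 10:
= -1 + (4/5)i


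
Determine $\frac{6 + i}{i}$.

Multiply numerator and denominator by conjugate (-i):
= (6 + i)(-i) / (0^2 + 1^2)
= (1 - 6i) / 1
= 1 - 6i


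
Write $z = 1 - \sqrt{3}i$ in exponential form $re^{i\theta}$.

r = |z| = sqrt((1)^2 + (-sqrt(3))^2) = sqrt(1 + 3) = sqrt(4) = 2
θ = arctan(b/a) = arctan(-1.7321/1) (quadrant-adjusted) = -60° = -π/3
z = 2e^(-i*π/3)


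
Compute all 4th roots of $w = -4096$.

|w| = 4096, arg(w) = 180°
Root modulus = 4096^(1/4) = 8
Root arguments: θ_k = (180° + 360°k)/4 for k = 0, 1, ..., 3
Roots: 4*sqrt(2) + 4*sqrt(2)i, -4*sqrt(2) + 4*sqrt(2)i, -4*sqrt(2) - 4*sqrt(2)i, 4*sqrt(2) - 4*sqrt(2)i


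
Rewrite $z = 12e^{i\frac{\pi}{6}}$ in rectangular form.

a = r cos θ = 12 * sqrt(3)/2 = 6*sqrt(3)
b = r sin θ = 12 * 1/2 = 6
z = 6*sqrt(3) + 6i


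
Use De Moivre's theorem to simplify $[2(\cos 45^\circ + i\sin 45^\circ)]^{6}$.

By De Moivre: z^n = r^n(cos(nθ) + i sin(nθ))
= 2^6(cos(6*45°) + i sin(6*45°))
= 64(cos 270° + i sin 270°)
= -64i


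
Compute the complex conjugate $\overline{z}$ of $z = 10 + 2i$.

If z = a + bi, then conjugate(z) = a - bi
conjugate(10 + 2i) = 10 - 2i


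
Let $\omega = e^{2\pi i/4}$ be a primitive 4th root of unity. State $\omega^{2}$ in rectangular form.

ω^2 = e^(2πi·2/4) = e^(i·1π)
= cos(1π) + i sin(1π)
= -1


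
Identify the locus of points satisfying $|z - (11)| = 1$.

|z - z0| = r describes a circle centered at z0 with radius r
Here z0 = 11 and r = 1
Locus: Circle centered at (11, 0) with radius 1


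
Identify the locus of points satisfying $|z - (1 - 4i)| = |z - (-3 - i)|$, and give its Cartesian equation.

|z - z1| = |z - z2| means z is equidistant from z1 and z2,
i.e. the perpendicular bisector of the segment from (1, -4) to (-3, -1) (midpoint (-1, -5/2)).
With z = x + yi, square both sides:
(x - 1)^2 + (y - (-4))^2 = (x - (-3))^2 + (y - (-1))^2
The x^2 and y^2 terms cancel: -8x + 6y = 10 - 17 = -7
Simplify: 8x - 6y = 7
Locus: Perpendicular bisector of the segment from (1, -4) to (-3, -1): the line 8x - 6y = 7


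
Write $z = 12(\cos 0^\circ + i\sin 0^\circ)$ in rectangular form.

a = r cos θ = 12 * 1 = 12
b = r sin θ = 12 * 0 = 0
z = 12


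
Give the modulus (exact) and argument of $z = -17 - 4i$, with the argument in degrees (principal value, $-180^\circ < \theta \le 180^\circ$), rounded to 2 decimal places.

|z| = sqrt((-17)^2 + (-4)^2) = sqrt(305)
arg(z) = arctan(b/a) = arctan(-4/-17) (quadrant-adjusted) = -166.76°


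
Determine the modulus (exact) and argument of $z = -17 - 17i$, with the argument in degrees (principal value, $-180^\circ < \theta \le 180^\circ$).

|z| = sqrt((-17)^2 + (-17)^2) = sqrt(578)
arg(z) = arctan(b/a) = arctan(-17/-17) (quadrant-adjusted) = -135°


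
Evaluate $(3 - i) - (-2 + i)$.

(3 - (-2)) + (-1 - 1)i = 5 - 2i


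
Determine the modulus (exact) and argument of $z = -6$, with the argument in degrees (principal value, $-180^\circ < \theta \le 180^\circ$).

|z| = sqrt((-6)^2 + 0^2) = 6
b = 0 and a < 0, so z lies on the negative real axis: arg(z) = 180°


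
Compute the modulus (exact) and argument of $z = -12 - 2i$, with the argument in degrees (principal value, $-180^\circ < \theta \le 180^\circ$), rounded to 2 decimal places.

|z| = sqrt((-12)^2 + (-2)^2) = sqrt(148)
arg(z) = arctan(b/a) = arctan(-2/-12) (quadrant-adjusted) = -170.54°


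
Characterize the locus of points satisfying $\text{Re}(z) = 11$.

Re(z) = x where z = x + yi; the equation x = 11 is satisfied by all points with that x-coordinate
Locus: Vertical line x = 11


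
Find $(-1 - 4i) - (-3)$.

(-1 - (-3)) + (-4 - 0)i = 2 - 4i


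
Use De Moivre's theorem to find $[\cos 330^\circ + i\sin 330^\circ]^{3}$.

By De Moivre: z^n = r^n(cos(nθ) + i sin(nθ))
= 1^3(cos(3*330°) + i sin(3*330°))
= 1(cos 270° + i sin 270°)
= -i


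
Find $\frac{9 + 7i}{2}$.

Divisor is real, so divide each part by 2:
= 9/2 + (7/2)i


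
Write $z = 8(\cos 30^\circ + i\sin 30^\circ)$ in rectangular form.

a = r cos θ = 8 * sqrt(3)/2 = 4*sqrt(3)
b = r sin θ = 8 * 1/2 = 4
z = 4*sqrt(3) + 4i


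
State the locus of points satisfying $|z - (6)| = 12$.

|z - z0| = r describes a circle centered at z0 with radius r
Here z0 = 6 and r = 12
Locus: Circle centered at (6, 0) with radius 12


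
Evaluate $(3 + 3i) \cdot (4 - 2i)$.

(a1*a2 - b1*b2) + (a1*b2 + b1*a2)i
= (12 - (-6)) + (-6 + 12)i
= 18 + 6i


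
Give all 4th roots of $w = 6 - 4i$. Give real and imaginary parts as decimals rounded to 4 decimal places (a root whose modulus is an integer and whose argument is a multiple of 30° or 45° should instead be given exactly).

|w| = sqrt(52) ≈ 7.211103, arg(w) ≈ 326.309932°
Root modulus = sqrt(52)^(1/4) ≈ 1.638704
Root arguments: θ_k = (arg(w) + 360°k)/4 for k = 0, 1, ..., 3
Compute each root as (root modulus)(cos θ_k + i sin θ_k) using full-precision intermediates, then round to 4 decimal places.
Roots: 0.2400 + 1.6210i, -1.6210 + 0.2400i, -0.2400 - 1.6210i, 1.6210 - 0.2400i


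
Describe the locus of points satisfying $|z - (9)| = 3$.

|z - z0| = r describes a circle centered at z0 with radius r
Here z0 = 9 and r = 3
Locus: Circle centered at (9, 0) with radius 3


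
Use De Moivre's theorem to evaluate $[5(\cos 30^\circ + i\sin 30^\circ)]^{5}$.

By De Moivre: z^n = r^n(cos(nθ) + i sin(nθ))
= 5^5(cos(5*30°) + i sin(5*30°))
= 3125(cos 150° + i sin 150°)
= -3125*sqrt(3)/2 + (3125/2)i


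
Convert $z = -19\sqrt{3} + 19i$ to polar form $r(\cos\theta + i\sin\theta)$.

r = |z| = sqrt(a^2 + b^2) = sqrt((-19*sqrt(3))^2 + (19)^2) = sqrt(1083 + 361) = sqrt(1444) = 38
θ = arctan(b/a) = arctan(19/-32.909) (quadrant-adjusted) = 150°
z = 38(cos 150° + i sin 150°)


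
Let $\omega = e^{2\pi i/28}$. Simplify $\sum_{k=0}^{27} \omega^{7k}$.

Let ζ = ω^7 = e^(2πi·7/28). Since 28 ∤ 7, ζ ≠ 1.
Sum = Σ_{k=0}^{27} ζ^k = (ζ^28 - 1)/(ζ - 1) = (ω^{7·28} - 1)/(ζ - 1) = (1 - 1)/(ζ - 1) = 0


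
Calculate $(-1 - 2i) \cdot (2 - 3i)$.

(a1*a2 - b1*b2) + (a1*b2 + b1*a2)i
= (-2 - 6) + (3 + (-4))i
= -8 - i


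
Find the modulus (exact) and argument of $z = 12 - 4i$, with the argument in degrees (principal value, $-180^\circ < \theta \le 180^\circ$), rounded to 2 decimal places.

|z| = sqrt(12^2 + (-4)^2) = sqrt(160)
arg(z) = arctan(b/a) = arctan(-4/12) (quadrant-adjusted) = -18.43°


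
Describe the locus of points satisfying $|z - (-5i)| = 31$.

|z - z0| = r describes a circle centered at z0 with radius r
Here z0 = -5i and r = 31
Locus: Circle centered at (0, -5) with radius 31


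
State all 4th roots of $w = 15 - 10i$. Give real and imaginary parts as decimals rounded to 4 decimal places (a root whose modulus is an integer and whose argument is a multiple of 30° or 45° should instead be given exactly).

|w| = sqrt(325) ≈ 18.027756, arg(w) ≈ 326.309932°
Root modulus = sqrt(325)^(1/4) ≈ 2.060561
Root arguments: θ_k = (arg(w) + 360°k)/4 for k = 0, 1, ..., 3
Compute each root as (root modulus)(cos θ_k + i sin θ_k) using full-precision intermediates, then round to 4 decimal places.
Roots: 0.3018 + 2.0383i, -2.0383 + 0.3018i, -0.3018 - 2.0383i, 2.0383 - 0.3018i


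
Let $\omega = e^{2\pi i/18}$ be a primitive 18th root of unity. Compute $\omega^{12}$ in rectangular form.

ω^12 = e^(2πi·12/18) = e^(i·4π/3)
= cos(4π/3) + i sin(4π/3)
= -1/2 - (sqrt(3)/2)i


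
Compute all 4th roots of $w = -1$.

|w| = 1, arg(w) = 180°
Root modulus = 1^(1/4) = 1
Root arguments: θ_k = (180° + 360°k)/4 for k = 0, 1, ..., 3
Roots: sqrt(2)/2 + (sqrt(2)/2)i, -sqrt(2)/2 + (sqrt(2)/2)i, -sqrt(2)/2 - (sqrt(2)/2)i, sqrt(2)/2 - (sqrt(2)/2)i


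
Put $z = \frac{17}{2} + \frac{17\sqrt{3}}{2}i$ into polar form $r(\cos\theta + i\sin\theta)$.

r = |z| = sqrt(a^2 + b^2) = sqrt((17/2)^2 + (17*sqrt(3)/2)^2) = sqrt(289/4 + 867/4) = sqrt(289) = 17
θ = arctan(b/a) = arctan(14.7224/8.5) (quadrant-adjusted) = 60°
z = 17(cos 60° + i sin 60°)


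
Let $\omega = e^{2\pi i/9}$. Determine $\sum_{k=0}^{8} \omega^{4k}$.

Let ζ = ω^4 = e^(2πi·4/9). Since 9 ∤ 4, ζ ≠ 1.
Sum = Σ_{k=0}^{8} ζ^k = (ζ^9 - 1)/(ζ - 1) = (ω^{4·9} - 1)/(ζ - 1) = (1 - 1)/(ζ - 1) = 0


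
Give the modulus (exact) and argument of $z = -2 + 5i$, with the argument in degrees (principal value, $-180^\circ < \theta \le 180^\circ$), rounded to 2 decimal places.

|z| = sqrt((-2)^2 + 5^2) = sqrt(29)
arg(z) = arctan(b/a) = arctan(5/-2) (quadrant-adjusted) = 111.80°


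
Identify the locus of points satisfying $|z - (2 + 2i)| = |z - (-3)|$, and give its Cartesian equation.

|z - z1| = |z - z2| means z is equidistant from z1 and z2,
i.e. the perpendicular bisector of the segment from (2, 2) to (-3, 0) (midpoint (-1/2, 1)).
With z = x + yi, square both sides:
(x - 2)^2 + (y - 2)^2 = (x - (-3))^2 + (y - 0)^2
The x^2 and y^2 terms cancel: -10x + (-4)y = 9 - 8 = 1
Simplify: 10x + 4y = -1
Locus: Perpendicular bisector of the segment from (2, 2) to (-3, 0): the line 10x + 4y = -1
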